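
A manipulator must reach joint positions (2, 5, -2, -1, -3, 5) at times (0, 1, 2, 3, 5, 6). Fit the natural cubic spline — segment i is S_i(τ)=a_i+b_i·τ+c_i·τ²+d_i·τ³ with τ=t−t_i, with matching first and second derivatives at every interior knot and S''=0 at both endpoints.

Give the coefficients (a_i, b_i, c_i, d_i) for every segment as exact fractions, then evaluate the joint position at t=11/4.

  seg 0: a=2 b=479/76 c=0 d=-251/76
  seg 1: a=5 b=-137/38 c=-753/76 d=495/76
  seg 2: a=-2 b=-295/76 c=183/19 d=-19/4
  seg 3: a=-1 b=43/38 c=-351/76 d=135/76
  seg 4: a=-3 b=151/38 c=459/76 d=-153/76
S(11/4) = -7283/4864

Δ: Δ0=3, Δ1=-7, Δ2=1, Δ3=-1, Δ4=8
row 1: diag=4, rhs=-60; c'=1/4, d'=-15
row 2: denom=4−1·1/4=15/4; d'=(48−1·-15)/(15/4)=84/5
row 3: denom=6−1·4/15=86/15; d'=(-12−1·84/5)/(86/15)=-216/43
row 4: denom=6−2·15/43=228/43; d'=(54−2·-216/43)/(228/43)=459/38
back: M4=459/38
back: M3=-216/43−15/43·459/38=-351/38
back: M2=84/5−4/15·-351/38=366/19
back: M1=-15−1/4·366/19=-753/38
M: M0=0, M1=-753/38, M2=366/19, M3=-351/38, M4=459/38, M5=0
seg 0: a=2, c=M0/2=0, d=(M1−M0)/(6·1)=-251/76, b=Δ0−h0·(2M0+M1)/6=479/76
seg 1: a=5, c=M1/2=-753/76, d=(M2−M1)/(6·1)=495/76, b=Δ1−h1·(2M1+M2)/6=-137/38
seg 2: a=-2, c=M2/2=183/19, d=(M3−M2)/(6·1)=-19/4, b=Δ2−h2·(2M2+M3)/6=-295/76
seg 3: a=-1, c=M3/2=-351/76, d=(M4−M3)/(6·2)=135/76, b=Δ3−h3·(2M3+M4)/6=43/38
seg 4: a=-3, c=M4/2=459/76, d=(M5−M4)/(6·1)=-153/76, b=Δ4−h4·(2M4+M5)/6=151/38
t_q=11/4 → seg 2, τ=3/4; S=-2+-295/76·τ+183/19·τ²+-19/4·τ³=-7283/4864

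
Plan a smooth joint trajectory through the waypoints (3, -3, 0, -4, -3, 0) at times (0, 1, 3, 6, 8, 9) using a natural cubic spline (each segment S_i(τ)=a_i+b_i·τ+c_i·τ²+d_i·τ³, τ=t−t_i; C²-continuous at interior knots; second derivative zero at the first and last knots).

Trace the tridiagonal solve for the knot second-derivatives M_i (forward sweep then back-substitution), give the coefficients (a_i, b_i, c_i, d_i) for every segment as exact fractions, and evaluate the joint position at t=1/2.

  seg 0: a=3 b=-3319/444 c=0 d=655/444
  seg 1: a=-3 b=-677/222 c=655/148 d=-955/888
  seg 2: a=0 b=194/111 c=-75/37 d=1/3
  seg 3: a=-4 b=-157/111 c=36/37 d=-7/888
  seg 4: a=-3 b=529/222 c=137/148 d=-137/444
S(1/2) = -655/1184

Δ: Δ0=-6, Δ1=3/2, Δ2=-4/3, Δ3=1/2, Δ4=3
row 1: diag=6, rhs=45; c'=1/3, d'=15/2
row 2: denom=10−2·1/3=28/3; d'=(-17−2·15/2)/(28/3)=-24/7
row 3: denom=10−3·9/28=253/28; d'=(11−3·-24/7)/(253/28)=596/253
row 4: denom=6−2·56/253=1406/253; d'=(15−2·596/253)/(1406/253)=137/74
back: M4=137/74
back: M3=596/253−56/253·137/74=72/37
back: M2=-24/7−9/28·72/37=-150/37
back: M1=15/2−1/3·-150/37=655/74
M: M0=0, M1=655/74, M2=-150/37, M3=72/37, M4=137/74, M5=0
seg 0: a=3, c=M0/2=0, d=(M1−M0)/(6·1)=655/444, b=Δ0−h0·(2M0+M1)/6=-3319/444
seg 1: a=-3, c=M1/2=655/148, d=(M2−M1)/(6·2)=-955/888, b=Δ1−h1·(2M1+M2)/6=-677/222
seg 2: a=0, c=M2/2=-75/37, d=(M3−M2)/(6·3)=1/3, b=Δ2−h2·(2M2+M3)/6=194/111
seg 3: a=-4, c=M3/2=36/37, d=(M4−M3)/(6·2)=-7/888, b=Δ3−h3·(2M3+M4)/6=-157/111
seg 4: a=-3, c=M4/2=137/148, d=(M5−M4)/(6·1)=-137/444, b=Δ4−h4·(2M4+M5)/6=529/222
t_q=1/2 → seg 0, τ=1/2; S=3+-3319/444·τ+0·τ²+655/444·τ³=-655/1184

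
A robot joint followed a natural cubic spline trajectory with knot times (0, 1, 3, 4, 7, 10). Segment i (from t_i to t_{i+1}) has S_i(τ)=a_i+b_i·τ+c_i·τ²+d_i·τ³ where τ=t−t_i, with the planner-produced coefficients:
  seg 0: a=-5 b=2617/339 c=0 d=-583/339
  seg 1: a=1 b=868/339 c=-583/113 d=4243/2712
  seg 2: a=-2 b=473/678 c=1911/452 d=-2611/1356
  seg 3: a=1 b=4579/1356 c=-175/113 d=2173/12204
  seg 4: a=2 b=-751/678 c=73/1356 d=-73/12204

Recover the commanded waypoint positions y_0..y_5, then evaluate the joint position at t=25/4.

y_0 = S_0(0) = a_0 = -5
y_1 = S_1(0) = a_1 = 1
y_2 = S_2(0) = a_2 = -2
y_3 = S_3(0) = a_3 = 1
y_4 = S_4(0) = a_4 = 2
y_5 = S_4(3) = -1
t_q=25/4 is in segment 3 (τ=9/4); S_3(τ)=80591/28928

y_0=-5 y_1=1 y_2=-2 y_3=1 y_4=2 y_5=-1
S(25/4) = 80591/28928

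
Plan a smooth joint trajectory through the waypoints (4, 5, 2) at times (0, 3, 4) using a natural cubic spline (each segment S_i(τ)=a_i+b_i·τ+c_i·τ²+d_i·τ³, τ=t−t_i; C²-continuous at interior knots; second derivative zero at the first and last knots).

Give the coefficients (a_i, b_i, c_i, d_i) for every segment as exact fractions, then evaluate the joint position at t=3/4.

Δ: Δ0=1/3, Δ1=-3
row 1: diag=8, rhs=-20; c'=1/8, d'=-5/2
back: M1=-5/2
M: M0=0, M1=-5/2, M2=0
seg 0: a=4, c=M0/2=0, d=(M1−M0)/(6·3)=-5/36, b=Δ0−h0·(2M0+M1)/6=19/12
seg 1: a=5, c=M1/2=-5/4, d=(M2−M1)/(6·1)=5/12, b=Δ1−h1·(2M1+M2)/6=-13/6
t_q=3/4 → seg 0, τ=3/4; S=4+19/12·τ+0·τ²+-5/36·τ³=1313/256

  seg 0: a=4 b=19/12 c=0 d=-5/36
  seg 1: a=5 b=-13/6 c=-5/4 d=5/12
S(3/4) = 1313/256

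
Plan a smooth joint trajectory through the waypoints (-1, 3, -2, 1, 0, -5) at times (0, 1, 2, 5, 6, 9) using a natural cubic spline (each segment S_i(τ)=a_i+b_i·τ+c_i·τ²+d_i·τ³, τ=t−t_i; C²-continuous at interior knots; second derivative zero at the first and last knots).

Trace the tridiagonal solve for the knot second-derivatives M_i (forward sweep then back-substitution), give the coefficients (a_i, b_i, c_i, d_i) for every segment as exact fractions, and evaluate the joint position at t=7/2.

  seg 0: a=-1 b=10972/1665 c=0 d=-4312/1665
  seg 1: a=3 b=-1964/1665 c=-4312/555 d=1315/333
  seg 2: a=-2 b=-8111/1665 c=2263/555 d=-10591/14985
  seg 3: a=1 b=170/333 c=-3802/1665 d=143/185
  seg 4: a=0 b=-2893/1665 c=59/1665 d=-59/14985
S(7/2) = -3727/1480

Δ: Δ0=4, Δ1=-5, Δ2=1, Δ3=-1, Δ4=-5/3
row 1: diag=4, rhs=-54; c'=1/4, d'=-27/2
row 2: denom=8−1·1/4=31/4; d'=(36−1·-27/2)/(31/4)=198/31
row 3: denom=8−3·12/31=212/31; d'=(-12−3·198/31)/(212/31)=-483/106
row 4: denom=8−1·31/212=1665/212; d'=(-4−1·-483/106)/(1665/212)=118/1665
back: M4=118/1665
back: M3=-483/106−31/212·118/1665=-7604/1665
back: M2=198/31−12/31·-7604/1665=4526/555
back: M1=-27/2−1/4·4526/555=-8624/555
M: M0=0, M1=-8624/555, M2=4526/555, M3=-7604/1665, M4=118/1665, M5=0
seg 0: a=-1, c=M0/2=0, d=(M1−M0)/(6·1)=-4312/1665, b=Δ0−h0·(2M0+M1)/6=10972/1665
seg 1: a=3, c=M1/2=-4312/555, d=(M2−M1)/(6·1)=1315/333, b=Δ1−h1·(2M1+M2)/6=-1964/1665
seg 2: a=-2, c=M2/2=2263/555, d=(M3−M2)/(6·3)=-10591/14985, b=Δ2−h2·(2M2+M3)/6=-8111/1665
seg 3: a=1, c=M3/2=-3802/1665, d=(M4−M3)/(6·1)=143/185, b=Δ3−h3·(2M3+M4)/6=170/333
seg 4: a=0, c=M4/2=59/1665, d=(M5−M4)/(6·3)=-59/14985, b=Δ4−h4·(2M4+M5)/6=-2893/1665
t_q=7/2 → seg 2, τ=3/2; S=-2+-8111/1665·τ+2263/555·τ²+-10591/14985·τ³=-3727/1480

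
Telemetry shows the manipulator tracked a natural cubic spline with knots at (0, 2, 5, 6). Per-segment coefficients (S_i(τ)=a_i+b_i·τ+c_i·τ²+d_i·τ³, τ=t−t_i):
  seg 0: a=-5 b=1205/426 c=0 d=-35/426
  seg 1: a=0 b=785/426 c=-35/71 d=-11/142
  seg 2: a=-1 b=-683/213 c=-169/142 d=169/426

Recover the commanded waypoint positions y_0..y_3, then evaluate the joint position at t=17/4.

y_0=-5 y_1=0 y_2=-1 y_3=-5
S(17/4) = 6981/9088

y_0 = S_0(0) = a_0 = -5
y_1 = S_1(0) = a_1 = 0
y_2 = S_2(0) = a_2 = -1
y_3 = S_2(1) = -5
t_q=17/4 is in segment 1 (τ=9/4); S_1(τ)=6981/9088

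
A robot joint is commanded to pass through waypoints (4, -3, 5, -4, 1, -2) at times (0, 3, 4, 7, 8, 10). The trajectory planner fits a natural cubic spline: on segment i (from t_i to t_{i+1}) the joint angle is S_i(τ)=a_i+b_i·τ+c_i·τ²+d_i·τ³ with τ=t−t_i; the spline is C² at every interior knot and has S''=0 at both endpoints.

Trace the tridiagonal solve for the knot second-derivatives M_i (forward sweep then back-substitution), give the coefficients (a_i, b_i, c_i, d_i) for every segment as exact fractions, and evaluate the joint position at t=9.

Δ: Δ0=-7/3, Δ1=8, Δ2=-3, Δ3=5, Δ4=-3/2
row 1: diag=8, rhs=62; c'=1/8, d'=31/4
row 2: denom=8−1·1/8=63/8; d'=(-66−1·31/4)/(63/8)=-590/63
row 3: denom=8−3·8/21=48/7; d'=(48−3·-590/63)/(48/7)=799/72
row 4: denom=6−1·7/48=281/48; d'=(-39−1·799/72)/(281/48)=-7214/843
back: M4=-7214/843
back: M3=799/72−7/48·-7214/843=3469/281
back: M2=-590/63−8/21·3469/281=-35578/2529
back: M1=31/4−1/8·-35578/2529=24047/2529
M: M0=0, M1=24047/2529, M2=-35578/2529, M3=3469/281, M4=-7214/843, M5=0
seg 0: a=4, c=M0/2=0, d=(M1−M0)/(6·3)=24047/45522, b=Δ0−h0·(2M0+M1)/6=-35849/5058
seg 1: a=-3, c=M1/2=24047/5058, d=(M2−M1)/(6·1)=-6625/1686, b=Δ1−h1·(2M1+M2)/6=18146/2529
seg 2: a=5, c=M2/2=-17789/2529, d=(M3−M2)/(6·3)=66799/45522, b=Δ2−h2·(2M2+M3)/6=24761/5058
seg 3: a=-4, c=M3/2=3469/562, d=(M4−M3)/(6·1)=-17621/5058, b=Δ3−h3·(2M3+M4)/6=5845/2529
seg 4: a=1, c=M4/2=-3607/843, d=(M5−M4)/(6·2)=3607/5058, b=Δ4−h4·(2M4+M5)/6=21269/5058
t_q=9 → seg 4, τ=1; S=1+21269/5058·τ+-3607/843·τ²+3607/5058·τ³=1382/843

  seg 0: a=4 b=-35849/5058 c=0 d=24047/45522
  seg 1: a=-3 b=18146/2529 c=24047/5058 d=-6625/1686
  seg 2: a=5 b=24761/5058 c=-17789/2529 d=66799/45522
  seg 3: a=-4 b=5845/2529 c=3469/562 d=-17621/5058
  seg 4: a=1 b=21269/5058 c=-3607/843 d=3607/5058
S(9) = 1382/843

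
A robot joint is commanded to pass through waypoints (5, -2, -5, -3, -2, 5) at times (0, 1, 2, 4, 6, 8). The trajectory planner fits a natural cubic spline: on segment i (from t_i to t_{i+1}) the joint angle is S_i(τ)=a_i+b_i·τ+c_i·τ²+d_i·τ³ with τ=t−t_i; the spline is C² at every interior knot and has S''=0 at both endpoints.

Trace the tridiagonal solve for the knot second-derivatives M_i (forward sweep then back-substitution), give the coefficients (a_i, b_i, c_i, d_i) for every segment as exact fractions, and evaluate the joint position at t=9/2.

  seg 0: a=5 b=-2454/313 c=0 d=263/313
  seg 1: a=-2 b=-1665/313 c=789/313 d=-63/313
  seg 2: a=-5 b=-276/313 c=600/313 d=-611/1252
  seg 3: a=-3 b=291/313 c=-633/626 d=997/2504
  seg 4: a=-2 b=1041/626 c=1725/1252 d=-575/2504
S(9/2) = -54851/20032

Δ: Δ0=-7, Δ1=-3, Δ2=1, Δ3=1/2, Δ4=7/2
row 1: diag=4, rhs=24; c'=1/4, d'=6
row 2: denom=6−1·1/4=23/4; d'=(24−1·6)/(23/4)=72/23
row 3: denom=8−2·8/23=168/23; d'=(-3−2·72/23)/(168/23)=-71/56
row 4: denom=8−2·23/84=313/42; d'=(18−2·-71/56)/(313/42)=1725/626
back: M4=1725/626
back: M3=-71/56−23/84·1725/626=-633/313
back: M2=72/23−8/23·-633/313=1200/313
back: M1=6−1/4·1200/313=1578/313
M: M0=0, M1=1578/313, M2=1200/313, M3=-633/313, M4=1725/626, M5=0
seg 0: a=5, c=M0/2=0, d=(M1−M0)/(6·1)=263/313, b=Δ0−h0·(2M0+M1)/6=-2454/313
seg 1: a=-2, c=M1/2=789/313, d=(M2−M1)/(6·1)=-63/313, b=Δ1−h1·(2M1+M2)/6=-1665/313
seg 2: a=-5, c=M2/2=600/313, d=(M3−M2)/(6·2)=-611/1252, b=Δ2−h2·(2M2+M3)/6=-276/313
seg 3: a=-3, c=M3/2=-633/626, d=(M4−M3)/(6·2)=997/2504, b=Δ3−h3·(2M3+M4)/6=291/313
seg 4: a=-2, c=M4/2=1725/1252, d=(M5−M4)/(6·2)=-575/2504, b=Δ4−h4·(2M4+M5)/6=1041/626
t_q=9/2 → seg 3, τ=1/2; S=-3+291/313·τ+-633/626·τ²+997/2504·τ³=-54851/20032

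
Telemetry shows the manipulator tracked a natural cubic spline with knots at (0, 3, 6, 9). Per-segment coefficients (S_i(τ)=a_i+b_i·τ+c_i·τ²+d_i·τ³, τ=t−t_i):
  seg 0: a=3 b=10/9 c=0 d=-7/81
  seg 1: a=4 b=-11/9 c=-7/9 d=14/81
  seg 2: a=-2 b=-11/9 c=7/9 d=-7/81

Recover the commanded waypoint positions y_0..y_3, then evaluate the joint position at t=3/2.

y_0 = S_0(0) = a_0 = 3
y_1 = S_1(0) = a_1 = 4
y_2 = S_2(0) = a_2 = -2
y_3 = S_2(3) = -1
t_q=3/2 is in segment 0 (τ=3/2); S_0(τ)=35/8

y_0=3 y_1=4 y_2=-2 y_3=-1
S(3/2) = 35/8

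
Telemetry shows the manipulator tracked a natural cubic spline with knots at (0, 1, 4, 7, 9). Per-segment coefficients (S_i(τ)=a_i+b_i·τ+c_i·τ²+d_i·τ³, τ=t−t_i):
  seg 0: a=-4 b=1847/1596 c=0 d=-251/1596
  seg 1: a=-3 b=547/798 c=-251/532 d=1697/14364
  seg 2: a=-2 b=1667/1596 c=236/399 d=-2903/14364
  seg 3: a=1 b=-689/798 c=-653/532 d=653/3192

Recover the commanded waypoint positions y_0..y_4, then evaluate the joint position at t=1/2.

y_0=-4 y_1=-3 y_2=-2 y_3=1 y_4=-4
S(1/2) = -14645/4256

y_0 = S_0(0) = a_0 = -4
y_1 = S_1(0) = a_1 = -3
y_2 = S_2(0) = a_2 = -2
y_3 = S_3(0) = a_3 = 1
y_4 = S_3(2) = -4
t_q=1/2 is in segment 0 (τ=1/2); S_0(τ)=-14645/4256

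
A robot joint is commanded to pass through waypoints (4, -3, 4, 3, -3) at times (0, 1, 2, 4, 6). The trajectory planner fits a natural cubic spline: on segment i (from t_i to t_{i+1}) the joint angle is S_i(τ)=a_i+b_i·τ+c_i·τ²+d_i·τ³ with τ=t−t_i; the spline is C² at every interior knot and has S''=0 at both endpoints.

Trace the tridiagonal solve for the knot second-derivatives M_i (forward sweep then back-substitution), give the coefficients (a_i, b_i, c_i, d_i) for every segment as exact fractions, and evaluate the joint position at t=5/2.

Δ: Δ0=-7, Δ1=7, Δ2=-1/2, Δ3=-3
row 1: diag=4, rhs=84; c'=1/4, d'=21
row 2: denom=6−1·1/4=23/4; d'=(-45−1·21)/(23/4)=-264/23
row 3: denom=8−2·8/23=168/23; d'=(-15−2·-264/23)/(168/23)=61/56
back: M3=61/56
back: M2=-264/23−8/23·61/56=-83/7
back: M1=21−1/4·-83/7=671/28
M: M0=0, M1=671/28, M2=-83/7, M3=61/56, M4=0
seg 0: a=4, c=M0/2=0, d=(M1−M0)/(6·1)=671/168, b=Δ0−h0·(2M0+M1)/6=-1847/168
seg 1: a=-3, c=M1/2=671/56, d=(M2−M1)/(6·1)=-1003/168, b=Δ1−h1·(2M1+M2)/6=83/84
seg 2: a=4, c=M2/2=-83/14, d=(M3−M2)/(6·2)=725/672, b=Δ2−h2·(2M2+M3)/6=169/24
seg 3: a=3, c=M3/2=61/112, d=(M4−M3)/(6·2)=-61/672, b=Δ3−h3·(2M3+M4)/6=-313/84
t_q=5/2 → seg 2, τ=1/2; S=4+169/24·τ+-83/14·τ²+725/672·τ³=11063/1792

  seg 0: a=4 b=-1847/168 c=0 d=671/168
  seg 1: a=-3 b=83/84 c=671/56 d=-1003/168
  seg 2: a=4 b=169/24 c=-83/14 d=725/672
  seg 3: a=3 b=-313/84 c=61/112 d=-61/672
S(5/2) = 11063/1792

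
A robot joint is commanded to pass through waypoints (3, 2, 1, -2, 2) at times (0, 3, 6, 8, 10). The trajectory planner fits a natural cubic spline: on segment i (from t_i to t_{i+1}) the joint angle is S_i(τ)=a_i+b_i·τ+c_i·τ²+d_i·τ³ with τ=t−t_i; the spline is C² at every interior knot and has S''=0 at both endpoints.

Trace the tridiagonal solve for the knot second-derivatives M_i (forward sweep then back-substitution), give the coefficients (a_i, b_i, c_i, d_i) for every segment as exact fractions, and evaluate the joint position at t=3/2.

Δ: Δ0=-1/3, Δ1=-1/3, Δ2=-3/2, Δ3=2
row 1: diag=12, rhs=0; c'=1/4, d'=0
row 2: denom=10−3·1/4=37/4; d'=(-7−3·0)/(37/4)=-28/37
row 3: denom=8−2·8/37=280/37; d'=(21−2·-28/37)/(280/37)=119/40
back: M3=119/40
back: M2=-28/37−8/37·119/40=-7/5
back: M1=0−1/4·-7/5=7/20
M: M0=0, M1=7/20, M2=-7/5, M3=119/40, M4=0
seg 0: a=3, c=M0/2=0, d=(M1−M0)/(6·3)=7/360, b=Δ0−h0·(2M0+M1)/6=-61/120
seg 1: a=2, c=M1/2=7/40, d=(M2−M1)/(6·3)=-7/72, b=Δ1−h1·(2M1+M2)/6=1/60
seg 2: a=1, c=M2/2=-7/10, d=(M3−M2)/(6·2)=35/96, b=Δ2−h2·(2M2+M3)/6=-187/120
seg 3: a=-2, c=M3/2=119/80, d=(M4−M3)/(6·2)=-119/480, b=Δ3−h3·(2M3+M4)/6=1/60
t_q=3/2 → seg 0, τ=3/2; S=3+-61/120·τ+0·τ²+7/360·τ³=737/320

  seg 0: a=3 b=-61/120 c=0 d=7/360
  seg 1: a=2 b=1/60 c=7/40 d=-7/72
  seg 2: a=1 b=-187/120 c=-7/10 d=35/96
  seg 3: a=-2 b=1/60 c=119/80 d=-119/480
S(3/2) = 737/320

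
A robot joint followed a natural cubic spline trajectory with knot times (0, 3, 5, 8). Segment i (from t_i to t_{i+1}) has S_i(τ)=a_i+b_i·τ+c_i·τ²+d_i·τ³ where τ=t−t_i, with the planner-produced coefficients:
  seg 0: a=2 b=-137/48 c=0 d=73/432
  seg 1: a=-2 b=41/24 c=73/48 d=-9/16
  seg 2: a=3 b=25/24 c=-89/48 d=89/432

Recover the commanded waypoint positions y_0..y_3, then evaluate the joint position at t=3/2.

y_0 = S_0(0) = a_0 = 2
y_1 = S_1(0) = a_1 = -2
y_2 = S_2(0) = a_2 = 3
y_3 = S_2(3) = -5
t_q=3/2 is in segment 0 (τ=3/2); S_0(τ)=-219/128

y_0=2 y_1=-2 y_2=3 y_3=-5
S(3/2) = -219/128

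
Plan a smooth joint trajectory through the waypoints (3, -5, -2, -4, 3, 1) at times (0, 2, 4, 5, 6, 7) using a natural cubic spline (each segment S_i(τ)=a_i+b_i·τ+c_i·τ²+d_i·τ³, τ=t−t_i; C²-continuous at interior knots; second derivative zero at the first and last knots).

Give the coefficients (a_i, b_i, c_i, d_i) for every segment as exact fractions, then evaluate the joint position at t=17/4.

Δ: Δ0=-4, Δ1=3/2, Δ2=-2, Δ3=7, Δ4=-2
row 1: diag=8, rhs=33; c'=1/4, d'=33/8
row 2: denom=6−2·1/4=11/2; d'=(-21−2·33/8)/(11/2)=-117/22
row 3: denom=4−1·2/11=42/11; d'=(54−1·-117/22)/(42/11)=435/28
row 4: denom=4−1·11/42=157/42; d'=(-54−1·435/28)/(157/42)=-5841/314
back: M4=-5841/314
back: M3=435/28−11/42·-5841/314=3204/157
back: M2=-117/22−2/11·3204/157=-2835/314
back: M1=33/8−1/4·-2835/314=1002/157
M: M0=0, M1=1002/157, M2=-2835/314, M3=3204/157, M4=-5841/314, M5=0
seg 0: a=3, c=M0/2=0, d=(M1−M0)/(6·2)=167/314, b=Δ0−h0·(2M0+M1)/6=-962/157
seg 1: a=-5, c=M1/2=501/157, d=(M2−M1)/(6·2)=-1613/1256, b=Δ1−h1·(2M1+M2)/6=40/157
seg 2: a=-2, c=M2/2=-2835/628, d=(M3−M2)/(6·1)=3081/628, b=Δ2−h2·(2M2+M3)/6=-751/314
seg 3: a=-4, c=M3/2=1602/157, d=(M4−M3)/(6·1)=-4083/628, b=Δ3−h3·(2M3+M4)/6=2071/628
seg 4: a=3, c=M4/2=-5841/628, d=(M5−M4)/(6·1)=1947/628, b=Δ4−h4·(2M4+M5)/6=1319/314
t_q=17/4 → seg 2, τ=1/4; S=-2+-751/314·τ+-2835/628·τ²+3081/628·τ³=-112675/40192

  seg 0: a=3 b=-962/157 c=0 d=167/314
  seg 1: a=-5 b=40/157 c=501/157 d=-1613/1256
  seg 2: a=-2 b=-751/314 c=-2835/628 d=3081/628
  seg 3: a=-4 b=2071/628 c=1602/157 d=-4083/628
  seg 4: a=3 b=1319/314 c=-5841/628 d=1947/628
S(17/4) = -112675/40192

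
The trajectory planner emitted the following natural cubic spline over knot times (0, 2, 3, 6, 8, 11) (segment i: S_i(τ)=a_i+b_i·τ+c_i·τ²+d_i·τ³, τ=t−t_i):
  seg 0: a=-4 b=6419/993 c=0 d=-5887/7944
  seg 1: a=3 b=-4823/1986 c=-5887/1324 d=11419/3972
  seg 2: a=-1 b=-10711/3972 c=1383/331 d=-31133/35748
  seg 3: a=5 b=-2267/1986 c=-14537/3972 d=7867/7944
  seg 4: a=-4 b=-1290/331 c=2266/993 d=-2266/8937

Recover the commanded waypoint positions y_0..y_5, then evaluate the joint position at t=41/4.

y_0=-4 y_1=3 y_2=-1 y_3=5 y_4=-4 y_5=-2
S(41/4) = -43475/10592

y_0 = S_0(0) = a_0 = -4
y_1 = S_1(0) = a_1 = 3
y_2 = S_2(0) = a_2 = -1
y_3 = S_3(0) = a_3 = 5
y_4 = S_4(0) = a_4 = -4
y_5 = S_4(3) = -2
t_q=41/4 is in segment 4 (τ=9/4); S_4(τ)=-43475/10592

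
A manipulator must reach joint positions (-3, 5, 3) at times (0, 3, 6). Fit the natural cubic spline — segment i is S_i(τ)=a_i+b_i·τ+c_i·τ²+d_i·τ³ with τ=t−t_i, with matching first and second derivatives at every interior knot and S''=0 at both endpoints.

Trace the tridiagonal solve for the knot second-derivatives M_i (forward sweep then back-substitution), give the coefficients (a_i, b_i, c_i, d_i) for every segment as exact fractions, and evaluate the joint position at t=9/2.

  seg 0: a=-3 b=7/2 c=0 d=-5/54
  seg 1: a=5 b=1 c=-5/6 d=5/54
S(9/2) = 79/16

Δ: Δ0=8/3, Δ1=-2/3
row 1: diag=12, rhs=-20; c'=1/4, d'=-5/3
back: M1=-5/3
M: M0=0, M1=-5/3, M2=0
seg 0: a=-3, c=M0/2=0, d=(M1−M0)/(6·3)=-5/54, b=Δ0−h0·(2M0+M1)/6=7/2
seg 1: a=5, c=M1/2=-5/6, d=(M2−M1)/(6·3)=5/54, b=Δ1−h1·(2M1+M2)/6=1
t_q=9/2 → seg 1, τ=3/2; S=5+1·τ+-5/6·τ²+5/54·τ³=79/16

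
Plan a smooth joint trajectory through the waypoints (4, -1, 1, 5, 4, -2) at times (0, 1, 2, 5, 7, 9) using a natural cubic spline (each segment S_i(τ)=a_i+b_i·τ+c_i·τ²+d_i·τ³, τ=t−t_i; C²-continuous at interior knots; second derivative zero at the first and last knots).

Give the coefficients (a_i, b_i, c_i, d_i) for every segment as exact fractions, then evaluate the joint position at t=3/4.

  seg 0: a=4 b=-42341/6204 c=0 d=11321/6204
  seg 1: a=-1 b=-4189/3102 c=11321/2068 d=-13177/6204
  seg 2: a=1 b=20017/6204 c=-464/517 d=551/6204
  seg 3: a=5 b=743/3102 c=-203/2068 d=-1685/12408
  seg 4: a=4 b=-2765/1551 c=-472/517 d=236/1551
S(3/4) = -46159/132352

Δ: Δ0=-5, Δ1=2, Δ2=4/3, Δ3=-1/2, Δ4=-3
row 1: diag=4, rhs=42; c'=1/4, d'=21/2
row 2: denom=8−1·1/4=31/4; d'=(-4−1·21/2)/(31/4)=-58/31
row 3: denom=10−3·12/31=274/31; d'=(-11−3·-58/31)/(274/31)=-167/274
row 4: denom=8−2·31/137=1034/137; d'=(-15−2·-167/274)/(1034/137)=-944/517
back: M4=-944/517
back: M3=-167/274−31/137·-944/517=-203/1034
back: M2=-58/31−12/31·-203/1034=-928/517
back: M1=21/2−1/4·-928/517=11321/1034
M: M0=0, M1=11321/1034, M2=-928/517, M3=-203/1034, M4=-944/517, M5=0
seg 0: a=4, c=M0/2=0, d=(M1−M0)/(6·1)=11321/6204, b=Δ0−h0·(2M0+M1)/6=-42341/6204
seg 1: a=-1, c=M1/2=11321/2068, d=(M2−M1)/(6·1)=-13177/6204, b=Δ1−h1·(2M1+M2)/6=-4189/3102
seg 2: a=1, c=M2/2=-464/517, d=(M3−M2)/(6·3)=551/6204, b=Δ2−h2·(2M2+M3)/6=20017/6204
seg 3: a=5, c=M3/2=-203/2068, d=(M4−M3)/(6·2)=-1685/12408, b=Δ3−h3·(2M3+M4)/6=743/3102
seg 4: a=4, c=M4/2=-472/517, d=(M5−M4)/(6·2)=236/1551, b=Δ4−h4·(2M4+M5)/6=-2765/1551
t_q=3/4 → seg 0, τ=3/4; S=4+-42341/6204·τ+0·τ²+11321/6204·τ³=-46159/132352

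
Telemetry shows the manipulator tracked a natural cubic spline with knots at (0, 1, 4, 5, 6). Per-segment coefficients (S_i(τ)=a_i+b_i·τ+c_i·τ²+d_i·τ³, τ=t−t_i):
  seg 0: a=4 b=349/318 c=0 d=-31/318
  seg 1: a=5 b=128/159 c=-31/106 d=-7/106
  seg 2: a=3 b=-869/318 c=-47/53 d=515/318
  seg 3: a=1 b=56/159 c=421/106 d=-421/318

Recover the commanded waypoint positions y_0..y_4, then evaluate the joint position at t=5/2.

y_0=4 y_1=5 y_2=3 y_3=1 y_4=4
S(5/2) = 4517/848

y_0 = S_0(0) = a_0 = 4
y_1 = S_1(0) = a_1 = 5
y_2 = S_2(0) = a_2 = 3
y_3 = S_3(0) = a_3 = 1
y_4 = S_3(1) = 4
t_q=5/2 is in segment 1 (τ=3/2); S_1(τ)=4517/848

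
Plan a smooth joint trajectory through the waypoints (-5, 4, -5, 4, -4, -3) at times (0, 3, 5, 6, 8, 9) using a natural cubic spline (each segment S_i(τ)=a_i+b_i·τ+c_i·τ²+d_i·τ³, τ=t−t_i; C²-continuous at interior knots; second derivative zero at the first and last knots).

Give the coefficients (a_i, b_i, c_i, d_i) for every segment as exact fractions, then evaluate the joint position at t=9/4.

Δ: Δ0=3, Δ1=-9/2, Δ2=9, Δ3=-4, Δ4=1
row 1: diag=10, rhs=-45; c'=1/5, d'=-9/2
row 2: denom=6−2·1/5=28/5; d'=(81−2·-9/2)/(28/5)=225/14
row 3: denom=6−1·5/28=163/28; d'=(-78−1·225/14)/(163/28)=-2634/163
row 4: denom=6−2·56/163=866/163; d'=(30−2·-2634/163)/(866/163)=5079/433
back: M4=5079/433
back: M3=-2634/163−56/163·5079/433=-8742/433
back: M2=225/14−5/28·-8742/433=8520/433
back: M1=-9/2−1/5·8520/433=-7305/866
M: M0=0, M1=-7305/866, M2=8520/433, M3=-8742/433, M4=5079/433, M5=0
seg 0: a=-5, c=M0/2=0, d=(M1−M0)/(6·3)=-2435/5196, b=Δ0−h0·(2M0+M1)/6=12501/1732
seg 1: a=4, c=M1/2=-7305/1732, d=(M2−M1)/(6·2)=8115/3464, b=Δ1−h1·(2M1+M2)/6=-4707/866
seg 2: a=-5, c=M2/2=4260/433, d=(M3−M2)/(6·1)=-2877/433, b=Δ2−h2·(2M2+M3)/6=2514/433
seg 3: a=4, c=M3/2=-4371/433, d=(M4−M3)/(6·2)=4607/1732, b=Δ3−h3·(2M3+M4)/6=2403/433
seg 4: a=-4, c=M4/2=5079/866, d=(M5−M4)/(6·1)=-1693/866, b=Δ4−h4·(2M4+M5)/6=-1260/433
t_q=9/4 → seg 0, τ=9/4; S=-5+12501/1732·τ+0·τ²+-2435/5196·τ³=654199/110848

  seg 0: a=-5 b=12501/1732 c=0 d=-2435/5196
  seg 1: a=4 b=-4707/866 c=-7305/1732 d=8115/3464
  seg 2: a=-5 b=2514/433 c=4260/433 d=-2877/433
  seg 3: a=4 b=2403/433 c=-4371/433 d=4607/1732
  seg 4: a=-4 b=-1260/433 c=5079/866 d=-1693/866
S(9/4) = 654199/110848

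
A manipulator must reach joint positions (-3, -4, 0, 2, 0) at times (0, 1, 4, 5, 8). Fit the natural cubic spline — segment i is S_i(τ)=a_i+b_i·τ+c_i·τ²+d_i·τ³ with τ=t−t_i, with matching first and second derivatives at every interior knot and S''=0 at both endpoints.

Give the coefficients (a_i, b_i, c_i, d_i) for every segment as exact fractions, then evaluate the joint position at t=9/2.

Δ: Δ0=-1, Δ1=4/3, Δ2=2, Δ3=-2/3
row 1: diag=8, rhs=14; c'=3/8, d'=7/4
row 2: denom=8−3·3/8=55/8; d'=(4−3·7/4)/(55/8)=-2/11
row 3: denom=8−1·8/55=432/55; d'=(-16−1·-2/11)/(432/55)=-145/72
back: M3=-145/72
back: M2=-2/11−8/55·-145/72=1/9
back: M1=7/4−3/8·1/9=41/24
M: M0=0, M1=41/24, M2=1/9, M3=-145/72, M4=0
seg 0: a=-3, c=M0/2=0, d=(M1−M0)/(6·1)=41/144, b=Δ0−h0·(2M0+M1)/6=-185/144
seg 1: a=-4, c=M1/2=41/48, d=(M2−M1)/(6·3)=-115/1296, b=Δ1−h1·(2M1+M2)/6=-31/72
seg 2: a=0, c=M2/2=1/18, d=(M3−M2)/(6·1)=-17/48, b=Δ2−h2·(2M2+M3)/6=331/144
seg 3: a=2, c=M3/2=-145/144, d=(M4−M3)/(6·3)=145/1296, b=Δ3−h3·(2M3+M4)/6=97/72
t_q=9/2 → seg 2, τ=1/2; S=0+331/144·τ+1/18·τ²+-17/48·τ³=1289/1152

  seg 0: a=-3 b=-185/144 c=0 d=41/144
  seg 1: a=-4 b=-31/72 c=41/48 d=-115/1296
  seg 2: a=0 b=331/144 c=1/18 d=-17/48
  seg 3: a=2 b=97/72 c=-145/144 d=145/1296
S(9/2) = 1289/1152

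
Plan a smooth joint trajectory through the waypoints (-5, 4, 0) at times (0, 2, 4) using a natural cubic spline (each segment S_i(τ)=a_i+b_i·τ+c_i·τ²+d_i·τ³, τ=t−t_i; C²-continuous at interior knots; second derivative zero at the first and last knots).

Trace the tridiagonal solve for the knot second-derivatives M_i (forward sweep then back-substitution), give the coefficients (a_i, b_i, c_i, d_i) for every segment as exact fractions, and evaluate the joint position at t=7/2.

  seg 0: a=-5 b=49/8 c=0 d=-13/32
  seg 1: a=4 b=5/4 c=-39/16 d=13/32
S(7/2) = 451/256

Δ: Δ0=9/2, Δ1=-2
row 1: diag=8, rhs=-39; c'=1/4, d'=-39/8
back: M1=-39/8
M: M0=0, M1=-39/8, M2=0
seg 0: a=-5, c=M0/2=0, d=(M1−M0)/(6·2)=-13/32, b=Δ0−h0·(2M0+M1)/6=49/8
seg 1: a=4, c=M1/2=-39/16, d=(M2−M1)/(6·2)=13/32, b=Δ1−h1·(2M1+M2)/6=5/4
t_q=7/2 → seg 1, τ=3/2; S=4+5/4·τ+-39/16·τ²+13/32·τ³=451/256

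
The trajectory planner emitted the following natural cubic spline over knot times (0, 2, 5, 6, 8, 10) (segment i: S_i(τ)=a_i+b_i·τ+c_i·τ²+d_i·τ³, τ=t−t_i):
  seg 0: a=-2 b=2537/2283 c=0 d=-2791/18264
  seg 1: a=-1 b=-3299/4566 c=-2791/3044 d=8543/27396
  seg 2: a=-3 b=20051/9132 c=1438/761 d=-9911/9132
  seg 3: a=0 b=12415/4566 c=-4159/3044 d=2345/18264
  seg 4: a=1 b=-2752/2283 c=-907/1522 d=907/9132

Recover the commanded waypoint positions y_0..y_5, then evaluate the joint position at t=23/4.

y_0 = S_0(0) = a_0 = -2
y_1 = S_1(0) = a_1 = -1
y_2 = S_2(0) = a_2 = -3
y_3 = S_3(0) = a_3 = 0
y_4 = S_4(0) = a_4 = 1
y_5 = S_4(2) = -3
t_q=23/4 is in segment 2 (τ=3/4); S_2(τ)=-145759/194816

y_0=-2 y_1=-1 y_2=-3 y_3=0 y_4=1 y_5=-3
S(23/4) = -145759/194816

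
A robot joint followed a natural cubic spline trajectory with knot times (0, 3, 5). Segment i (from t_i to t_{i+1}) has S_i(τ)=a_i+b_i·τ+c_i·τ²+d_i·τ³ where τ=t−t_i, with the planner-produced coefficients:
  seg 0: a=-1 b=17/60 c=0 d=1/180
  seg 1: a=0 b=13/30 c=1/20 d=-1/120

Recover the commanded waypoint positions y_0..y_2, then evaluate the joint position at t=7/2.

y_0=-1 y_1=0 y_2=1
S(7/2) = 73/320

y_0 = S_0(0) = a_0 = -1
y_1 = S_1(0) = a_1 = 0
y_2 = S_1(2) = 1
t_q=7/2 is in segment 1 (τ=1/2); S_1(τ)=73/320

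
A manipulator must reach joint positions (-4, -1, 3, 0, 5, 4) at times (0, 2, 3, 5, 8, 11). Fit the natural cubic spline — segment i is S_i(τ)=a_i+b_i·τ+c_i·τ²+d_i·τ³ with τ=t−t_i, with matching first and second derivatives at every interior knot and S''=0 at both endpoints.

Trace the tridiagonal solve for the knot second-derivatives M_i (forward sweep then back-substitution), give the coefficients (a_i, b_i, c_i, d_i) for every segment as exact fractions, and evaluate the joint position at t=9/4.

  seg 0: a=-4 b=1817/7194 c=0 d=4487/14388
  seg 1: a=-1 b=28739/7194 c=4487/2398 d=-6712/3597
  seg 2: a=3 b=1399/654 c=-8937/2398 d=13721/14388
  seg 3: a=0 b=-9529/7194 c=2392/1199 d=-2393/7194
  seg 4: a=5 b=5986/3597 c=-2395/2398 d=2395/21582
S(9/4) = 3319/38368

Δ: Δ0=3/2, Δ1=4, Δ2=-3/2, Δ3=5/3, Δ4=-1/3
row 1: diag=6, rhs=15; c'=1/6, d'=5/2
row 2: denom=6−1·1/6=35/6; d'=(-33−1·5/2)/(35/6)=-213/35
row 3: denom=10−2·12/35=326/35; d'=(19−2·-213/35)/(326/35)=1091/326
row 4: denom=12−3·105/326=3597/326; d'=(-12−3·1091/326)/(3597/326)=-2395/1199
back: M4=-2395/1199
back: M3=1091/326−105/326·-2395/1199=4784/1199
back: M2=-213/35−12/35·4784/1199=-8937/1199
back: M1=5/2−1/6·-8937/1199=4487/1199
M: M0=0, M1=4487/1199, M2=-8937/1199, M3=4784/1199, M4=-2395/1199, M5=0
seg 0: a=-4, c=M0/2=0, d=(M1−M0)/(6·2)=4487/14388, b=Δ0−h0·(2M0+M1)/6=1817/7194
seg 1: a=-1, c=M1/2=4487/2398, d=(M2−M1)/(6·1)=-6712/3597, b=Δ1−h1·(2M1+M2)/6=28739/7194
seg 2: a=3, c=M2/2=-8937/2398, d=(M3−M2)/(6·2)=13721/14388, b=Δ2−h2·(2M2+M3)/6=1399/654
seg 3: a=0, c=M3/2=2392/1199, d=(M4−M3)/(6·3)=-2393/7194, b=Δ3−h3·(2M3+M4)/6=-9529/7194
seg 4: a=5, c=M4/2=-2395/2398, d=(M5−M4)/(6·3)=2395/21582, b=Δ4−h4·(2M4+M5)/6=5986/3597
t_q=9/4 → seg 1, τ=1/4; S=-1+28739/7194·τ+4487/2398·τ²+-6712/3597·τ³=3319/38368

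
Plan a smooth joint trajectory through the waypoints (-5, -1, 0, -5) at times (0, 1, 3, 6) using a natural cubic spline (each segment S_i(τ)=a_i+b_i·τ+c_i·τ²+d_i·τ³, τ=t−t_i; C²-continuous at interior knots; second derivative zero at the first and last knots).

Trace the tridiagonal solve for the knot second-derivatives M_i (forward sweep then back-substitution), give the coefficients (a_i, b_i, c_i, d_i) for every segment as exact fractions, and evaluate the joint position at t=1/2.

  seg 0: a=-5 b=191/42 c=0 d=-23/42
  seg 1: a=-1 b=61/21 c=-23/14 d=37/168
  seg 2: a=0 b=-43/42 c=-9/28 d=1/28
S(1/2) = -313/112

Δ: Δ0=4, Δ1=1/2, Δ2=-5/3
row 1: diag=6, rhs=-21; c'=1/3, d'=-7/2
row 2: denom=10−2·1/3=28/3; d'=(-13−2·-7/2)/(28/3)=-9/14
back: M2=-9/14
back: M1=-7/2−1/3·-9/14=-23/7
M: M0=0, M1=-23/7, M2=-9/14, M3=0
seg 0: a=-5, c=M0/2=0, d=(M1−M0)/(6·1)=-23/42, b=Δ0−h0·(2M0+M1)/6=191/42
seg 1: a=-1, c=M1/2=-23/14, d=(M2−M1)/(6·2)=37/168, b=Δ1−h1·(2M1+M2)/6=61/21
seg 2: a=0, c=M2/2=-9/28, d=(M3−M2)/(6·3)=1/28, b=Δ2−h2·(2M2+M3)/6=-43/42
t_q=1/2 → seg 0, τ=1/2; S=-5+191/42·τ+0·τ²+-23/42·τ³=-313/112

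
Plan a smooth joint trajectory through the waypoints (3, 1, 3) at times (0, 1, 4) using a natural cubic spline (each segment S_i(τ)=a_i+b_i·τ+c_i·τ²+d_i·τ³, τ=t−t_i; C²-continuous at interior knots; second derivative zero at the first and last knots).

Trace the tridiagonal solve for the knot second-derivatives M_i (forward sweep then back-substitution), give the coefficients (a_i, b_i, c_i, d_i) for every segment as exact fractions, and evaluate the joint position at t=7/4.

  seg 0: a=3 b=-7/3 c=0 d=1/3
  seg 1: a=1 b=-4/3 c=1 d=-1/9
S(7/4) = 33/64

Δ: Δ0=-2, Δ1=2/3
row 1: diag=8, rhs=16; c'=3/8, d'=2
back: M1=2
M: M0=0, M1=2, M2=0
seg 0: a=3, c=M0/2=0, d=(M1−M0)/(6·1)=1/3, b=Δ0−h0·(2M0+M1)/6=-7/3
seg 1: a=1, c=M1/2=1, d=(M2−M1)/(6·3)=-1/9, b=Δ1−h1·(2M1+M2)/6=-4/3
t_q=7/4 → seg 1, τ=3/4; S=1+-4/3·τ+1·τ²+-1/9·τ³=33/64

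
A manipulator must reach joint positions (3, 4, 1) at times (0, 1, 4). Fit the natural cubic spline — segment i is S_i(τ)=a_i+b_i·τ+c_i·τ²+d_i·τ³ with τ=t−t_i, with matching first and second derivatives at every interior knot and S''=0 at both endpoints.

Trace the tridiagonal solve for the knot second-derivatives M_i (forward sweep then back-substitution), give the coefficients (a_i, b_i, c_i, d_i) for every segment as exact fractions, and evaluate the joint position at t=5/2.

  seg 0: a=3 b=5/4 c=0 d=-1/4
  seg 1: a=4 b=1/2 c=-3/4 d=1/12
S(5/2) = 107/32

Δ: Δ0=1, Δ1=-1
row 1: diag=8, rhs=-12; c'=3/8, d'=-3/2
back: M1=-3/2
M: M0=0, M1=-3/2, M2=0
seg 0: a=3, c=M0/2=0, d=(M1−M0)/(6·1)=-1/4, b=Δ0−h0·(2M0+M1)/6=5/4
seg 1: a=4, c=M1/2=-3/4, d=(M2−M1)/(6·3)=1/12, b=Δ1−h1·(2M1+M2)/6=1/2
t_q=5/2 → seg 1, τ=3/2; S=4+1/2·τ+-3/4·τ²+1/12·τ³=107/32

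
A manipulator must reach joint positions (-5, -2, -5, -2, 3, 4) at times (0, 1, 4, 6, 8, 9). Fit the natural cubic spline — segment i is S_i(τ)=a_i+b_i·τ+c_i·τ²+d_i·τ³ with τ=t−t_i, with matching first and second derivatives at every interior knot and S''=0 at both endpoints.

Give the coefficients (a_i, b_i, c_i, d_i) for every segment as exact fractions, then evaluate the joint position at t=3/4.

Δ: Δ0=3, Δ1=-1, Δ2=3/2, Δ3=5/2, Δ4=1
row 1: diag=8, rhs=-24; c'=3/8, d'=-3
row 2: denom=10−3·3/8=71/8; d'=(15−3·-3)/(71/8)=192/71
row 3: denom=8−2·16/71=536/71; d'=(6−2·192/71)/(536/71)=21/268
row 4: denom=6−2·71/268=733/134; d'=(-9−2·21/268)/(733/134)=-1227/733
back: M4=-1227/733
back: M3=21/268−71/268·-1227/733=765/1466
back: M2=192/71−16/71·765/1466=1896/733
back: M1=-3−3/8·1896/733=-2910/733
M: M0=0, M1=-2910/733, M2=1896/733, M3=765/1466, M4=-1227/733, M5=0
seg 0: a=-5, c=M0/2=0, d=(M1−M0)/(6·1)=-485/733, b=Δ0−h0·(2M0+M1)/6=2684/733
seg 1: a=-2, c=M1/2=-1455/733, d=(M2−M1)/(6·3)=267/733, b=Δ1−h1·(2M1+M2)/6=1229/733
seg 2: a=-5, c=M2/2=948/733, d=(M3−M2)/(6·2)=-1009/5864, b=Δ2−h2·(2M2+M3)/6=-292/733
seg 3: a=-2, c=M3/2=765/2932, d=(M4−M3)/(6·2)=-1073/5864, b=Δ3−h3·(2M3+M4)/6=3973/1466
seg 4: a=3, c=M4/2=-1227/1466, d=(M5−M4)/(6·1)=409/1466, b=Δ4−h4·(2M4+M5)/6=1142/733
t_q=3/4 → seg 0, τ=3/4; S=-5+2684/733·τ+0·τ²+-485/733·τ³=-118823/46912

  seg 0: a=-5 b=2684/733 c=0 d=-485/733
  seg 1: a=-2 b=1229/733 c=-1455/733 d=267/733
  seg 2: a=-5 b=-292/733 c=948/733 d=-1009/5864
  seg 3: a=-2 b=3973/1466 c=765/2932 d=-1073/5864
  seg 4: a=3 b=1142/733 c=-1227/1466 d=409/1466
S(3/4) = -118823/46912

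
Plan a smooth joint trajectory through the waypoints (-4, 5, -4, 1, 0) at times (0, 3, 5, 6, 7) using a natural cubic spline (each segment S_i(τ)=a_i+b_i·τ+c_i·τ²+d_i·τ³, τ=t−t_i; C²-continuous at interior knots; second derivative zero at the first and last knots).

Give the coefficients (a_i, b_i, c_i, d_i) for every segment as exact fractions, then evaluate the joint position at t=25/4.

  seg 0: a=-4 b=2847/428 c=0 d=-521/1284
  seg 1: a=5 b=-921/214 c=-1563/428 d=1521/856
  seg 2: a=-4 b=258/107 c=750/107 d=-473/107
  seg 3: a=1 b=339/107 c=-669/107 d=223/107
S(25/4) = 9819/6848

Δ: Δ0=3, Δ1=-9/2, Δ2=5, Δ3=-1
row 1: diag=10, rhs=-45; c'=1/5, d'=-9/2
row 2: denom=6−2·1/5=28/5; d'=(57−2·-9/2)/(28/5)=165/14
row 3: denom=4−1·5/28=107/28; d'=(-36−1·165/14)/(107/28)=-1338/107
back: M3=-1338/107
back: M2=165/14−5/28·-1338/107=1500/107
back: M1=-9/2−1/5·1500/107=-1563/214
M: M0=0, M1=-1563/214, M2=1500/107, M3=-1338/107, M4=0
seg 0: a=-4, c=M0/2=0, d=(M1−M0)/(6·3)=-521/1284, b=Δ0−h0·(2M0+M1)/6=2847/428
seg 1: a=5, c=M1/2=-1563/428, d=(M2−M1)/(6·2)=1521/856, b=Δ1−h1·(2M1+M2)/6=-921/214
seg 2: a=-4, c=M2/2=750/107, d=(M3−M2)/(6·1)=-473/107, b=Δ2−h2·(2M2+M3)/6=258/107
seg 3: a=1, c=M3/2=-669/107, d=(M4−M3)/(6·1)=223/107, b=Δ3−h3·(2M3+M4)/6=339/107
t_q=25/4 → seg 3, τ=1/4; S=1+339/107·τ+-669/107·τ²+223/107·τ³=9819/6848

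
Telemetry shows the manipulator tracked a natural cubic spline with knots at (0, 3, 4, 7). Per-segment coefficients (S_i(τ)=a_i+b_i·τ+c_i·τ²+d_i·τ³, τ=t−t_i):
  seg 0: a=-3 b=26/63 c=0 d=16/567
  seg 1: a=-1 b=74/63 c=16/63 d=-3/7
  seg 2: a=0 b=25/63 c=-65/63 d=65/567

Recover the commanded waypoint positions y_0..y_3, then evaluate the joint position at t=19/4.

y_0=-3 y_1=-1 y_2=0 y_3=-5
S(19/4) = -15/64

y_0 = S_0(0) = a_0 = -3
y_1 = S_1(0) = a_1 = -1
y_2 = S_2(0) = a_2 = 0
y_3 = S_2(3) = -5
t_q=19/4 is in segment 2 (τ=3/4); S_2(τ)=-15/64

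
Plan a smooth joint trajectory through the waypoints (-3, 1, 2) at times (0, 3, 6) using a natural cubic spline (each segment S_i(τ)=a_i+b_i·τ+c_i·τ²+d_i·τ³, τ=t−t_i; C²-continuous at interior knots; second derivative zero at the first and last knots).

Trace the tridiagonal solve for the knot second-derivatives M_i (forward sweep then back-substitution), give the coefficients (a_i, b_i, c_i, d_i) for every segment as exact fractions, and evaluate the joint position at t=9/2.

  seg 0: a=-3 b=19/12 c=0 d=-1/36
  seg 1: a=1 b=5/6 c=-1/4 d=1/36
S(9/2) = 57/32

Δ: Δ0=4/3, Δ1=1/3
row 1: diag=12, rhs=-6; c'=1/4, d'=-1/2
back: M1=-1/2
M: M0=0, M1=-1/2, M2=0
seg 0: a=-3, c=M0/2=0, d=(M1−M0)/(6·3)=-1/36, b=Δ0−h0·(2M0+M1)/6=19/12
seg 1: a=1, c=M1/2=-1/4, d=(M2−M1)/(6·3)=1/36, b=Δ1−h1·(2M1+M2)/6=5/6
t_q=9/2 → seg 1, τ=3/2; S=1+5/6·τ+-1/4·τ²+1/36·τ³=57/32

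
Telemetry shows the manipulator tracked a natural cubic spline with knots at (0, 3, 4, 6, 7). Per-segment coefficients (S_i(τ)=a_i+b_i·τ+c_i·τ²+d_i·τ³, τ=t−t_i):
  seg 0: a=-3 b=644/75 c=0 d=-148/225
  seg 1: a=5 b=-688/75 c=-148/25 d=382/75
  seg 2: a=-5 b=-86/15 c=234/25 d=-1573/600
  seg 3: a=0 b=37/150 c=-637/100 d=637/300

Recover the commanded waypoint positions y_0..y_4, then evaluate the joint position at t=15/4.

y_0=-3 y_1=5 y_2=-5 y_3=0 y_4=-4
S(15/4) = -2449/800

y_0 = S_0(0) = a_0 = -3
y_1 = S_1(0) = a_1 = 5
y_2 = S_2(0) = a_2 = -5
y_3 = S_3(0) = a_3 = 0
y_4 = S_3(1) = -4
t_q=15/4 is in segment 1 (τ=3/4); S_1(τ)=-2449/800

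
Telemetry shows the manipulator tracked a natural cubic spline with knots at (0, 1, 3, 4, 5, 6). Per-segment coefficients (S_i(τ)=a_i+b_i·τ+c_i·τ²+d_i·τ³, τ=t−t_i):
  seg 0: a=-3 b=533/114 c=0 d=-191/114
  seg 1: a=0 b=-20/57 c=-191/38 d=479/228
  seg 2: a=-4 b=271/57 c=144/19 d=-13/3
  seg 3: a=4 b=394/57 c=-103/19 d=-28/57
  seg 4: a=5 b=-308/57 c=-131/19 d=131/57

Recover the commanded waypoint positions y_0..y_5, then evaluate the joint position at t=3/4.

y_0 = S_0(0) = a_0 = -3
y_1 = S_1(0) = a_1 = 0
y_2 = S_2(0) = a_2 = -4
y_3 = S_3(0) = a_3 = 4
y_4 = S_4(0) = a_4 = 5
y_5 = S_4(1) = -5
t_q=3/4 is in segment 0 (τ=3/4); S_0(τ)=-487/2432

y_0=-3 y_1=0 y_2=-4 y_3=4 y_4=5 y_5=-5
S(3/4) = -487/2432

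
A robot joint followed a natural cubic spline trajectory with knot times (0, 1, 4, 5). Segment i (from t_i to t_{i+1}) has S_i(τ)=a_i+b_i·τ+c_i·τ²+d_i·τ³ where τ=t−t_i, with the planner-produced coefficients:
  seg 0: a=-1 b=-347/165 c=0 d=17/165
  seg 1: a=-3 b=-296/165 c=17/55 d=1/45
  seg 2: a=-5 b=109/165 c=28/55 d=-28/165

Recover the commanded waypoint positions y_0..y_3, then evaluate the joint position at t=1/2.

y_0 = S_0(0) = a_0 = -1
y_1 = S_1(0) = a_1 = -3
y_2 = S_2(0) = a_2 = -5
y_3 = S_2(1) = -4
t_q=1/2 is in segment 0 (τ=1/2); S_0(τ)=-897/440

y_0=-1 y_1=-3 y_2=-5 y_3=-4
S(1/2) = -897/440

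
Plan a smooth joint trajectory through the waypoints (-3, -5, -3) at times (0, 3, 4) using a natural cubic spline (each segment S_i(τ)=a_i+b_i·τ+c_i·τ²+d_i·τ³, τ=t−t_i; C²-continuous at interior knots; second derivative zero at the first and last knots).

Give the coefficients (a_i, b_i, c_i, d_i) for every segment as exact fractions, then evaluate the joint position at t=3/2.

Δ: Δ0=-2/3, Δ1=2
row 1: diag=8, rhs=16; c'=1/8, d'=2
back: M1=2
M: M0=0, M1=2, M2=0
seg 0: a=-3, c=M0/2=0, d=(M1−M0)/(6·3)=1/9, b=Δ0−h0·(2M0+M1)/6=-5/3
seg 1: a=-5, c=M1/2=1, d=(M2−M1)/(6·1)=-1/3, b=Δ1−h1·(2M1+M2)/6=4/3
t_q=3/2 → seg 0, τ=3/2; S=-3+-5/3·τ+0·τ²+1/9·τ³=-41/8

  seg 0: a=-3 b=-5/3 c=0 d=1/9
  seg 1: a=-5 b=4/3 c=1 d=-1/3
S(3/2) = -41/8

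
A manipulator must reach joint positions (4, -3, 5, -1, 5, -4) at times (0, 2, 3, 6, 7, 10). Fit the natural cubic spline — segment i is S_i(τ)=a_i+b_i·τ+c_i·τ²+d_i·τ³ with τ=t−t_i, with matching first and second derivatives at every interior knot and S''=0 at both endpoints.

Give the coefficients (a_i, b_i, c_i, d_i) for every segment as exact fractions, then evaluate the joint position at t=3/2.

Δ: Δ0=-7/2, Δ1=8, Δ2=-2, Δ3=6, Δ4=-3
row 1: diag=6, rhs=69; c'=1/6, d'=23/2
row 2: denom=8−1·1/6=47/6; d'=(-60−1·23/2)/(47/6)=-429/47
row 3: denom=8−3·18/47=322/47; d'=(48−3·-429/47)/(322/47)=3543/322
row 4: denom=8−1·47/322=2529/322; d'=(-54−1·3543/322)/(2529/322)=-6977/843
back: M4=-6977/843
back: M3=3543/322−47/322·-6977/843=10294/843
back: M2=-429/47−18/47·10294/843=-3879/281
back: M1=23/2−1/6·-3879/281=3878/281
M: M0=0, M1=3878/281, M2=-3879/281, M3=10294/843, M4=-6977/843, M5=0
seg 0: a=4, c=M0/2=0, d=(M1−M0)/(6·2)=1939/1686, b=Δ0−h0·(2M0+M1)/6=-13657/1686
seg 1: a=-3, c=M1/2=1939/281, d=(M2−M1)/(6·1)=-7757/1686, b=Δ1−h1·(2M1+M2)/6=9611/1686
seg 2: a=5, c=M2/2=-3879/562, d=(M3−M2)/(6·3)=21931/15174, b=Δ2−h2·(2M2+M3)/6=4804/843
seg 3: a=-1, c=M3/2=5147/843, d=(M4−M3)/(6·1)=-1919/562, b=Δ3−h3·(2M3+M4)/6=5579/1686
seg 4: a=5, c=M4/2=-6977/1686, d=(M5−M4)/(6·3)=6977/15174, b=Δ4−h4·(2M4+M5)/6=4448/843
t_q=3/2 → seg 0, τ=3/2; S=4+-13657/1686·τ+0·τ²+1939/1686·τ³=-19193/4496

  seg 0: a=4 b=-13657/1686 c=0 d=1939/1686
  seg 1: a=-3 b=9611/1686 c=1939/281 d=-7757/1686
  seg 2: a=5 b=4804/843 c=-3879/562 d=21931/15174
  seg 3: a=-1 b=5579/1686 c=5147/843 d=-1919/562
  seg 4: a=5 b=4448/843 c=-6977/1686 d=6977/15174
S(3/2) = -19193/4496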